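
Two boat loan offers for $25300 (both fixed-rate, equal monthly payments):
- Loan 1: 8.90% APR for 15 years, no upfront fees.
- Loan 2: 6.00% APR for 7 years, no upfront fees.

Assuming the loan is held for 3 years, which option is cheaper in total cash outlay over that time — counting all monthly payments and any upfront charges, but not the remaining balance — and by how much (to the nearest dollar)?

Loan 1 by $4,122

Loan 1: at 8.90% the monthly rate is 0.0074167, so the payment is 25,300 × 0.0074167 / (1 − 1.0074167^−180) = $255.11.
Loan 2: monthly rate = 6%/12 = 0.0050000; payment = 25,300 × 0.0050000 / (1 − (1+0.0050000)^−84) = $369.60.
Over 36 months: Loan 1 costs 36 × $255.11 = $9,183.96; Loan 2 costs 36 × $369.60 = $13,305.60.
Loan 1 is cheaper by $13,305.60 − $9,183.96 = $4,121.64.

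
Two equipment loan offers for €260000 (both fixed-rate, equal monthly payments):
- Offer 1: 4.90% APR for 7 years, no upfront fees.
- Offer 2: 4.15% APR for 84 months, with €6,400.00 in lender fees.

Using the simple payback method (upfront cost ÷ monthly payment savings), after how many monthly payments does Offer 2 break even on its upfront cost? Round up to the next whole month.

Offer 1: at 4.90% the monthly rate is 0.0040833, so the payment is 260,000 × 0.0040833 / (1 − 1.0040833^−84) = €3,662.61.
Offer 2: at 4.15% the monthly rate is 0.0034583, so the payment is 260,000 × 0.0034583 / (1 − 1.0034583^−84) = €3,571.87.
Monthly savings = €3,662.61 − €3,571.87 = €90.74.
Break-even = €6,400.00 / €90.74 = 70.53 → 71 months.

71 months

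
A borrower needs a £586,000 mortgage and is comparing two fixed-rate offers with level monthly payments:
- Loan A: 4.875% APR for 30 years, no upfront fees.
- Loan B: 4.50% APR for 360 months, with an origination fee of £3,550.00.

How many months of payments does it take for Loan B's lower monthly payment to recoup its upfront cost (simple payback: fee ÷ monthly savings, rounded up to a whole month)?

Loan A: monthly rate = 4.875%/12 = 0.0040625; payment = 586,000 × 0.0040625 / (1 − (1+0.0040625)^−360) = £3,101.16.
Loan B: monthly rate = 4.5%/12 = 0.0037500; payment = 586,000 × 0.0037500 / (1 − (1+0.0037500)^−360) = £2,969.18.
Monthly savings = £3,101.16 − £2,969.18 = £131.98.
Break-even = £3,550.00 / £131.98 = 26.90 → 27 months.

27 months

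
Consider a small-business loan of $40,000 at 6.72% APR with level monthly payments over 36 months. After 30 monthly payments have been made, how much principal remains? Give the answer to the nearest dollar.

$7,237

With monthly rate i = 6.72%/12 = 0.0056000, the balance after k of n payments is P · [(1+i)^n − (1+i)^k] / [(1+i)^n − 1].
(1+0.0056000)^36 = 1.22267077 and (1+0.0056000)^30 = 1.18238236, so the balance is 40,000 × (1.22267077 − 1.18238236) / (1.22267077 − 1) = $7,237.31.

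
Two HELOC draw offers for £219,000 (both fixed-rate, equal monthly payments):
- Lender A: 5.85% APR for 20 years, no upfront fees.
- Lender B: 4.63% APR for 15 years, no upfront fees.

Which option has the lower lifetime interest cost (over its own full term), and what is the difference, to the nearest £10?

Lender A: monthly rate = 5.85%/12 = 0.0048750; payment = 219,000 × 0.0048750 / (1 − (1+0.0048750)^−240) = £1,550.09.
Total interest on Lender A = 240 × £1,550.09 − £219,000 = £153,021.60.
Lender B: at 4.63% the monthly rate is 0.0038583, so the payment is 219,000 × 0.0038583 / (1 − 1.0038583^−180) = £1,689.92.
Total interest on Lender B = 180 × £1,689.92 − £219,000 = £85,185.60.
Lender B is lower by £67,836.00.

Lender B by £67,840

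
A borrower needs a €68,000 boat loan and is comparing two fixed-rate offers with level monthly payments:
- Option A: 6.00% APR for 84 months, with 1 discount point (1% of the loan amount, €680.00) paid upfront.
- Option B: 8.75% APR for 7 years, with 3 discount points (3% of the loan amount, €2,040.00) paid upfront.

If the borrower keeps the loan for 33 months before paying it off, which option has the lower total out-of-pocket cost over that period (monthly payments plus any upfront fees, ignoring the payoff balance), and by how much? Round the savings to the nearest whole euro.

Option A: monthly rate = 6%/12 = 0.0050000; payment = 68,000 × 0.0050000 / (1 − (1+0.0050000)^−84) = €993.38.
Option B: monthly rate = 8.75%/12 = 0.0072917; payment = 68,000 × 0.0072917 / (1 − (1+0.0072917)^−84) = €1,085.45.
Over 33 months: Option A costs 33 × €993.38 + €680.00 = €33,461.54; Option B costs 33 × €1,085.45 + €2,040.00 = €37,859.85.
Option A is cheaper by €37,859.85 − €33,461.54 = €4,398.31.

Option A by €4,398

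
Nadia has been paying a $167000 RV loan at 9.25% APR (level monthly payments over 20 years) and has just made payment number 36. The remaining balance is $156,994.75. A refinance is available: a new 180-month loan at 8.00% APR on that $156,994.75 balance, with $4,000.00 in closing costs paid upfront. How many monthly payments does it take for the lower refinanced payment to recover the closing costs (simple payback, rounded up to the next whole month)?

138 months

Current payment = 167,000 × 9.25%/12 / (1 − (1+0.0077083)^−240) = $1,529.50.
Refinanced payment = 156,994.75 × 0.0066667 / (1 − (1+0.0066667)^−180) = $1,500.32.
Monthly savings = $1,529.50 − $1,500.32 = $29.18.
Break-even = $4,000.00 / $29.18 = 137.08 → 138 months.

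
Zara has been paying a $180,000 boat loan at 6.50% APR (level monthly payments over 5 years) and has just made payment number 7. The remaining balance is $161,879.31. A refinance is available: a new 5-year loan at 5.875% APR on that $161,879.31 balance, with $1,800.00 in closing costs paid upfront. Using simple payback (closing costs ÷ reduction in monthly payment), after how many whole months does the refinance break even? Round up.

Current payment = 180,000 × 6.5%/12 / (1 − (1+0.0054167)^−60) = $3,521.91.
Refinanced payment = 161,879.31 × 0.0048958 / (1 − (1+0.0048958)^−60) = $3,120.18.
Monthly savings = $3,521.91 − $3,120.18 = $401.73.
Break-even = $1,800.00 / $401.73 = 4.48 → 5 months.

5 months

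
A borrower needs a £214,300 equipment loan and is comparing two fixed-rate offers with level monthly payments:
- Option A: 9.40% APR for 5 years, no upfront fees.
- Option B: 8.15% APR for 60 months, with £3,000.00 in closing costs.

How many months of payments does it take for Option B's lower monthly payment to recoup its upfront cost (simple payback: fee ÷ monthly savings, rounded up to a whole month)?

Option A: monthly rate = 9.4%/12 = 0.0078333; payment = 214,300 × 0.0078333 / (1 − (1+0.0078333)^−60) = £4,490.23.
Option B: monthly rate = 8.15%/12 = 0.0067917; payment = 214,300 × 0.0067917 / (1 − (1+0.0067917)^−60) = £4,360.63.
Monthly savings = £4,490.23 − £4,360.63 = £129.60.
Break-even = £3,000.00 / £129.60 = 23.15 → 24 months.

24 months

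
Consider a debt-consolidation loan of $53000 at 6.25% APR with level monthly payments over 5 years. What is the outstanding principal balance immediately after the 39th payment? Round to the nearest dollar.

With monthly rate i = 6.25%/12 = 0.0052083, the balance after k of n payments is P · [(1+i)^n − (1+i)^k] / [(1+i)^n − 1].
(1+0.0052083)^60 = 1.36572990 and (1+0.0052083)^39 = 1.22457991, so the balance is 53,000 × (1.36572990 − 1.22457991) / (1.36572990 − 1) = $20,454.85.

$20,455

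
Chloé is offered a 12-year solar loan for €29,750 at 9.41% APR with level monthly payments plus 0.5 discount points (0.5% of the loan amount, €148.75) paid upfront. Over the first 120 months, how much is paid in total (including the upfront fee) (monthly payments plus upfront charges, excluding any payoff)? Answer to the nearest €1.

At 9.41% the monthly rate is 0.0078417, so the payment is 29,750 × 0.0078417 / (1 − 1.0078417^−144) = €345.47.
Total outlay = 120 × €345.47 + €148.75 = €41,605.15.

€41,605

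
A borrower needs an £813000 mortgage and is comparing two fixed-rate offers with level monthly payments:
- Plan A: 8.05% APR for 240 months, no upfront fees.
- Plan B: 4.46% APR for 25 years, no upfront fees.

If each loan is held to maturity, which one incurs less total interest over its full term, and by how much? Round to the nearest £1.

Plan B by £287,995

Plan A: monthly rate = 8.05%/12 = 0.0067083; payment = 813,000 × 0.0067083 / (1 − (1+0.0067083)^−240) = £6,825.58.
Total interest on Plan A = 240 × £6,825.58 − £813,000 = £825,139.20.
Plan B: at 4.46% the monthly rate is 0.0037167, so the payment is 813,000 × 0.0037167 / (1 − 1.0037167^−300) = £4,500.48.
Total interest on Plan B = 300 × £4,500.48 − £813,000 = £537,144.00.
Plan B is lower by £287,995.20.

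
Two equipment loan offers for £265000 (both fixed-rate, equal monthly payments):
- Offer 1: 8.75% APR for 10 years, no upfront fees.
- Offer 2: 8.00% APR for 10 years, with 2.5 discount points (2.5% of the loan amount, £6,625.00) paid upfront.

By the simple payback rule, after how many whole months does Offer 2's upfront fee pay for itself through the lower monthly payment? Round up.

63 months

Offer 1: at 8.75% the monthly rate is 0.0072917, so the payment is 265,000 × 0.0072917 / (1 − 1.0072917^−120) = £3,321.16.
Offer 2: monthly rate = 8%/12 = 0.0066667; payment = 265,000 × 0.0066667 / (1 − (1+0.0066667)^−120) = £3,215.18.
Monthly savings = £3,321.16 − £3,215.18 = £105.98.
Break-even = £6,625.00 / £105.98 = 62.51 → 63 months.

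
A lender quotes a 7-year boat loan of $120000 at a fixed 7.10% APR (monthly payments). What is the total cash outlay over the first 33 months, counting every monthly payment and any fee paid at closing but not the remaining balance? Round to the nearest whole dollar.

At 7.10% the monthly rate is 0.0059167, so the payment is 120,000 × 0.0059167 / (1 − 1.0059167^−84) = $1,816.99.
Total outlay = 33 × $1,816.99 = $59,960.67.

$59,961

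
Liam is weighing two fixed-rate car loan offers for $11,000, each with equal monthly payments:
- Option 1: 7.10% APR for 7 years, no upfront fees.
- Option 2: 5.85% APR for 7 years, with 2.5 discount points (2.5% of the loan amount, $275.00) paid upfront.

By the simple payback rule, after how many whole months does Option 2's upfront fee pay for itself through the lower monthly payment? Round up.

42 months

Option 1: monthly rate = 7.1%/12 = 0.0059167; payment = 11,000 × 0.0059167 / (1 − (1+0.0059167)^−84) = $166.56.
Option 2: at 5.85% the monthly rate is 0.0048750, so the payment is 11,000 × 0.0048750 / (1 − 1.0048750^−84) = $159.90.
Monthly savings = $166.56 − $159.90 = $6.66.
Break-even = $275.00 / $6.66 = 41.29 → 42 months.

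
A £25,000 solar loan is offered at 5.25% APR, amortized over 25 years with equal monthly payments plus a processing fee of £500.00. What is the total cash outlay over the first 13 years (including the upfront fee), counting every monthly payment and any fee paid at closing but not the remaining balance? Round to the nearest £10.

£23,870

Monthly rate = 5.25%/12 = 0.0043750; payment = 25,000 × 0.0043750 / (1 − (1+0.0043750)^−300) = £149.81.
Total outlay = 156 × £149.81 + £500.00 = £23,870.36.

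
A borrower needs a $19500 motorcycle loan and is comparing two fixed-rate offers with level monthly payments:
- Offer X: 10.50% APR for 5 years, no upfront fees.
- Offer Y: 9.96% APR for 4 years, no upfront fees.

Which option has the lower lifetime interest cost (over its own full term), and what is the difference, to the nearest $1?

Offer X: monthly rate = 10.5%/12 = 0.0087500; payment = 19,500 × 0.0087500 / (1 − (1+0.0087500)^−60) = $419.13.
Total interest on Offer X = 60 × $419.13 − $19,500 = $5,647.80.
Offer Y: at 9.96% the monthly rate is 0.0083000, so the payment is 19,500 × 0.0083000 / (1 − 1.0083000^−48) = $494.20.
Total interest on Offer Y = 48 × $494.20 − $19,500 = $4,221.60.
Offer Y is lower by $1,426.20.

Offer Y by $1,426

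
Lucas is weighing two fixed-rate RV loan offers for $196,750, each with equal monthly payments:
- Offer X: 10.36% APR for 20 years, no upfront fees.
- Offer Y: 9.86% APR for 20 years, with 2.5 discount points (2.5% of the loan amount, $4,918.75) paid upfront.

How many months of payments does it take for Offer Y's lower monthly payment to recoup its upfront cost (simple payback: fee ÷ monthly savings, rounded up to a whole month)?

76 months

Offer X: at 10.36% the monthly rate is 0.0086333, so the payment is 196,750 × 0.0086333 / (1 − 1.0086333^−240) = $1,945.84.
Offer Y: monthly rate = 9.86%/12 = 0.0082167; payment = 196,750 × 0.0082167 / (1 − (1+0.0082167)^−240) = $1,880.47.
Monthly savings = $1,945.84 − $1,880.47 = $65.37.
Break-even = $4,918.75 / $65.37 = 75.24 → 76 months.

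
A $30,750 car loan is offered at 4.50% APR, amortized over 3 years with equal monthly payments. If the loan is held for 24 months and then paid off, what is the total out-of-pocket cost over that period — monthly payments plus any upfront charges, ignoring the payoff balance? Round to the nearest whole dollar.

$21,953

Monthly rate = 4.5%/12 = 0.0037500; payment = 30,750 × 0.0037500 / (1 − (1+0.0037500)^−36) = $914.72.
Total outlay = 24 × $914.72 = $21,953.28.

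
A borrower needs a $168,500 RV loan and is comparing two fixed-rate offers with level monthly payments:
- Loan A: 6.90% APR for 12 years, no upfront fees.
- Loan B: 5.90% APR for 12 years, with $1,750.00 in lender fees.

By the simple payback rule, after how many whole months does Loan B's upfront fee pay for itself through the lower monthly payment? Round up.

20 months

Loan A: monthly rate = 6.9%/12 = 0.0057500; payment = 168,500 × 0.0057500 / (1 − (1+0.0057500)^−144) = $1,723.85.
Loan B: monthly rate = 5.9%/12 = 0.0049167; payment = 168,500 × 0.0049167 / (1 − (1+0.0049167)^−144) = $1,635.60.
Monthly savings = $1,723.85 − $1,635.60 = $88.25.
Break-even = $1,750.00 / $88.25 = 19.83 → 20 months.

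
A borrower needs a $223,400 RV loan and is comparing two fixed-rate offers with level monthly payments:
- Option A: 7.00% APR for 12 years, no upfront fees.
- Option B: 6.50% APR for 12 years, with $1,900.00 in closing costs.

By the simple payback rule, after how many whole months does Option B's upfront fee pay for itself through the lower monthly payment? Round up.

33 months

Option A: monthly rate = 7%/12 = 0.0058333; payment = 223,400 × 0.0058333 / (1 − (1+0.0058333)^−144) = $2,297.40.
Option B: at 6.50% the monthly rate is 0.0054167, so the payment is 223,400 × 0.0054167 / (1 − 1.0054167^−144) = $2,238.29.
Monthly savings = $2,297.40 − $2,238.29 = $59.11.
Break-even = $1,900.00 / $59.11 = 32.14 → 33 months.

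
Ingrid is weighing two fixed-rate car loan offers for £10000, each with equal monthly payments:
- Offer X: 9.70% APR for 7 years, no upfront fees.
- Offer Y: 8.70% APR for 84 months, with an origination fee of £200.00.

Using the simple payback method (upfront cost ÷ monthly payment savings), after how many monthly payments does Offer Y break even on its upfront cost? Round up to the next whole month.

Offer X: monthly rate = 9.7%/12 = 0.0080833; payment = 10,000 × 0.0080833 / (1 − (1+0.0080833)^−84) = £164.47.
Offer Y: monthly rate = 8.7%/12 = 0.0072500; payment = 10,000 × 0.0072500 / (1 − (1+0.0072500)^−84) = £159.37.
Monthly savings = £164.47 − £159.37 = £5.10.
Break-even = £200.00 / £5.10 = 39.22 → 40 months.

40 months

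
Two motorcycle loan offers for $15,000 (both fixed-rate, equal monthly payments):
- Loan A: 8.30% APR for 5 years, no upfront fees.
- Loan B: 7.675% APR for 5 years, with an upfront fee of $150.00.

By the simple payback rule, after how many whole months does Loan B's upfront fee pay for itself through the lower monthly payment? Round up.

Loan A: monthly rate = 8.3%/12 = 0.0069167; payment = 15,000 × 0.0069167 / (1 − (1+0.0069167)^−60) = $306.30.
Loan B: monthly rate = 7.675%/12 = 0.0063958; payment = 15,000 × 0.0063958 / (1 − (1+0.0063958)^−60) = $301.82.
Monthly savings = $306.30 − $301.82 = $4.48.
Break-even = $150.00 / $4.48 = 33.48 → 34 months.

34 months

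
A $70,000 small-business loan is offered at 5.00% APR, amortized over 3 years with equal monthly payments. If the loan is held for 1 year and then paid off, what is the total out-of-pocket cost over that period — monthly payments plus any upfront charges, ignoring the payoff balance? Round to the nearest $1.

Monthly rate = 5%/12 = 0.0041667; payment = 70,000 × 0.0041667 / (1 − (1+0.0041667)^−36) = $2,097.96.
Total outlay = 12 × $2,097.96 = $25,175.52.

$25,176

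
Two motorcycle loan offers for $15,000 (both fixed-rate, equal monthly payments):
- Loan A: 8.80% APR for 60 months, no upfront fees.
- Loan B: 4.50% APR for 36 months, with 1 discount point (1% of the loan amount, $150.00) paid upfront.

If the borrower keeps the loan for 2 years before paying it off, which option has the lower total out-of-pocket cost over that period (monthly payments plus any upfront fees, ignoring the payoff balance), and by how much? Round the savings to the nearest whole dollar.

Loan A: at 8.80% the monthly rate is 0.0073333, so the payment is 15,000 × 0.0073333 / (1 − 1.0073333^−60) = $309.92.
Loan B: monthly rate = 4.5%/12 = 0.0037500; payment = 15,000 × 0.0037500 / (1 − (1+0.0037500)^−36) = $446.20.
Over 24 months: Loan A costs 24 × $309.92 = $7,438.08; Loan B costs 24 × $446.20 + $150.00 = $10,858.80.
Loan A is cheaper by $10,858.80 − $7,438.08 = $3,420.72.

Loan A by $3,421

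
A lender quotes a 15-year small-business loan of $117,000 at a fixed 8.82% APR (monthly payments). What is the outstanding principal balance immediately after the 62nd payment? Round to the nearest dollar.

With monthly rate i = 8.82%/12 = 0.0073500, the balance after k of n payments is P · [(1+i)^n − (1+i)^k] / [(1+i)^n − 1].
(1+0.0073500)^180 = 3.73654605 and (1+0.0073500)^62 = 1.57465069, so the balance is 117,000 × (3.73654605 − 1.57465069) / (3.73654605 − 1) = $92,431.03.

$92,431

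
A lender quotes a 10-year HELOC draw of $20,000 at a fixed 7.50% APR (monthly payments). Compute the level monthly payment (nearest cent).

Monthly rate = 7.5%/12 = 0.0062500; payment = 20,000 × 0.0062500 / (1 − (1+0.0062500)^−120) = $237.40.

$237.40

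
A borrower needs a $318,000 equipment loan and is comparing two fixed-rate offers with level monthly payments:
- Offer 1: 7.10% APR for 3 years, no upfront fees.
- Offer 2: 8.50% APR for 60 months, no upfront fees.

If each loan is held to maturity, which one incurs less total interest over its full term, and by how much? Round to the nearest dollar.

Offer 1: monthly rate = 7.1%/12 = 0.0059167; payment = 318,000 × 0.0059167 / (1 − (1+0.0059167)^−36) = $9,833.46.
Total interest on Offer 1 = 36 × $9,833.46 − $318,000 = $36,004.56.
Offer 2: at 8.50% the monthly rate is 0.0070833, so the payment is 318,000 × 0.0070833 / (1 − 1.0070833^−60) = $6,524.26.
Total interest on Offer 2 = 60 × $6,524.26 − $318,000 = $73,455.60.
Offer 1 is lower by $37,451.04.

Offer 1 by $37,451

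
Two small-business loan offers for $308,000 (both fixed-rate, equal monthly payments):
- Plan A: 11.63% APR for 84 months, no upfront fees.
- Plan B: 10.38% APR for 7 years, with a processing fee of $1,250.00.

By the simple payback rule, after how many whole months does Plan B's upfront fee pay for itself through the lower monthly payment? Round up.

7 months

Plan A: at 11.63% the monthly rate is 0.0096917, so the payment is 308,000 × 0.0096917 / (1 − 1.0096917^−84) = $5,376.29.
Plan B: at 10.38% the monthly rate is 0.0086500, so the payment is 308,000 × 0.0086500 / (1 − 1.0086500^−84) = $5,173.84.
Monthly savings = $5,376.29 − $5,173.84 = $202.45.
Break-even = $1,250.00 / $202.45 = 6.17 → 7 months.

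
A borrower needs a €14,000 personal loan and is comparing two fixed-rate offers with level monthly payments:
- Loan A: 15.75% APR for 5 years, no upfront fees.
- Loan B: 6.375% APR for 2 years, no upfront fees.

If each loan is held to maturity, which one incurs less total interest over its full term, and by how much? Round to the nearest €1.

Loan B by €5,367

Loan A: at 15.75% the monthly rate is 0.0131250, so the payment is 14,000 × 0.0131250 / (1 − 1.0131250^−60) = €338.60.
Total interest on Loan A = 60 × €338.60 − €14,000 = €6,316.00.
Loan B: at 6.375% the monthly rate is 0.0053125, so the payment is 14,000 × 0.0053125 / (1 − 1.0053125^−24) = €622.86.
Total interest on Loan B = 24 × €622.86 − €14,000 = €948.64.
Loan B is lower by €5,367.36.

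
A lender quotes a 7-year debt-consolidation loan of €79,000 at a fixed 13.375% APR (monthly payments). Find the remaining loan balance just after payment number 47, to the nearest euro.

€43,867

With monthly rate i = 13.375%/12 = 0.0111458, the balance after k of n payments is P · [(1+i)^n − (1+i)^k] / [(1+i)^n − 1].
(1+0.0111458)^84 = 2.53722460 and (1+0.0111458)^47 = 1.68363692, so the balance is 79,000 × (2.53722460 − 1.68363692) / (2.53722460 − 1) = €43,867.00.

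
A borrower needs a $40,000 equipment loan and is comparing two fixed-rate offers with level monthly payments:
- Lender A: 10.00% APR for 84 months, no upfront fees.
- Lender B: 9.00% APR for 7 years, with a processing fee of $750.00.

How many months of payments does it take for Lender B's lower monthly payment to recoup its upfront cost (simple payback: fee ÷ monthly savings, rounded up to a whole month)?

Lender A: at 10.00% the monthly rate is 0.0083333, so the payment is 40,000 × 0.0083333 / (1 − 1.0083333^−84) = $664.05.
Lender B: monthly rate = 9%/12 = 0.0075000; payment = 40,000 × 0.0075000 / (1 − (1+0.0075000)^−84) = $643.56.
Monthly savings = $664.05 − $643.56 = $20.49.
Break-even = $750.00 / $20.49 = 36.60 → 37 months.

37 months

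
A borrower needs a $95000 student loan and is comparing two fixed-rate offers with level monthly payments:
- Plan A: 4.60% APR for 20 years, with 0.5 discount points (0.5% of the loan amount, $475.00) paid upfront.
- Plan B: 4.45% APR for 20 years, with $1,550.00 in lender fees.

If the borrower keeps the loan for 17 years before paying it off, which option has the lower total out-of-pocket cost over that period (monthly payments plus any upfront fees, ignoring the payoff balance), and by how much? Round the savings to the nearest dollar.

Plan A: at 4.60% the monthly rate is 0.0038333, so the payment is 95,000 × 0.0038333 / (1 − 1.0038333^−240) = $606.16.
Plan B: monthly rate = 4.45%/12 = 0.0037083; payment = 95,000 × 0.0037083 / (1 − (1+0.0037083)^−240) = $598.46.
Over 204 months: Plan A costs 204 × $606.16 + $475.00 = $124,131.64; Plan B costs 204 × $598.46 + $1,550.00 = $123,635.84.
Plan B is cheaper by $124,131.64 − $123,635.84 = $495.80.

Plan B by $496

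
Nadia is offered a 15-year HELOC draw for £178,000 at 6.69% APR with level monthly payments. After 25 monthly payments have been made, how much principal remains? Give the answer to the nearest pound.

With monthly rate i = 6.69%/12 = 0.0055750, the balance after k of n payments is P · [(1+i)^n − (1+i)^k] / [(1+i)^n − 1].
(1+0.0055750)^180 = 2.72022092 and (1+0.0055750)^25 = 1.14911023, so the balance is 178,000 × (2.72022092 − 1.14911023) / (2.72022092 − 1) = £162,570.81.

£162,571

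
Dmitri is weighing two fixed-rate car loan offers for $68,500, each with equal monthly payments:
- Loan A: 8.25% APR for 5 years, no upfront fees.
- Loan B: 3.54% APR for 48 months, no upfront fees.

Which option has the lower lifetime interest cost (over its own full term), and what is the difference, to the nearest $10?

Loan B by $10,260

Loan A: at 8.25% the monthly rate is 0.0068750, so the payment is 68,500 × 0.0068750 / (1 − 1.0068750^−60) = $1,397.14.
Total interest on Loan A = 60 × $1,397.14 − $68,500 = $15,328.40.
Loan B: at 3.54% the monthly rate is 0.0029500, so the payment is 68,500 × 0.0029500 / (1 − 1.0029500^−48) = $1,532.60.
Total interest on Loan B = 48 × $1,532.60 − $68,500 = $5,064.80.
Loan B is lower by $10,263.60.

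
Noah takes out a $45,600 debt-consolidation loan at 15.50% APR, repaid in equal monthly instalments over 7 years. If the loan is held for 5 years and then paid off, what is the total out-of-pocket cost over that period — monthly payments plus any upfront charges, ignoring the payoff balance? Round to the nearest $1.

At 15.50% the monthly rate is 0.0129167, so the payment is 45,600 × 0.0129167 / (1 − 1.0129167^−84) = $892.77.
Total outlay = 60 × $892.77 = $53,566.20.

$53,566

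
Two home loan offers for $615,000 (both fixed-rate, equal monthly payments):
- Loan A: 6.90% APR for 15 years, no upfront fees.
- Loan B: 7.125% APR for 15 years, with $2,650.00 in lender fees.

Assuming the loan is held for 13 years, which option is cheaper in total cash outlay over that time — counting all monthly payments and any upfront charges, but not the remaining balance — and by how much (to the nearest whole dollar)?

Loan A by $14,723

Loan A: at 6.90% the monthly rate is 0.0057500, so the payment is 615,000 × 0.0057500 / (1 − 1.0057500^−180) = $5,493.47.
Loan B: at 7.125% the monthly rate is 0.0059375, so the payment is 615,000 × 0.0059375 / (1 − 1.0059375^−180) = $5,570.86.
Over 156 months: Loan A costs 156 × $5,493.47 = $856,981.32; Loan B costs 156 × $5,570.86 + $2,650.00 = $871,704.16.
Loan A is cheaper by $871,704.16 − $856,981.32 = $14,722.84.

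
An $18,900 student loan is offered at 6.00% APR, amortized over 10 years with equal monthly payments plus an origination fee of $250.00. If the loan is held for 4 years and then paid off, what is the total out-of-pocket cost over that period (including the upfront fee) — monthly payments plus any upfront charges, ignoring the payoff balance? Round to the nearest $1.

Monthly rate = 6%/12 = 0.0050000; payment = 18,900 × 0.0050000 / (1 − (1+0.0050000)^−120) = $209.83.
Total outlay = 48 × $209.83 + $250.00 = $10,321.84.

$10,322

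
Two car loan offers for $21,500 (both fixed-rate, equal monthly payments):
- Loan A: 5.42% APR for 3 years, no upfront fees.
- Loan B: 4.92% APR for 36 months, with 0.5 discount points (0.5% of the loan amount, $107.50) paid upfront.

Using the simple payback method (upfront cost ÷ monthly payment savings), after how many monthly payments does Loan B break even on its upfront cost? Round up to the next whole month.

Loan A: monthly rate = 5.42%/12 = 0.0045167; payment = 21,500 × 0.0045167 / (1 − (1+0.0045167)^−36) = $648.44.
Loan B: monthly rate = 4.92%/12 = 0.0041000; payment = 21,500 × 0.0041000 / (1 − (1+0.0041000)^−36) = $643.60.
Monthly savings = $648.44 − $643.60 = $4.84.
Break-even = $107.50 / $4.84 = 22.21 → 23 months.

23 months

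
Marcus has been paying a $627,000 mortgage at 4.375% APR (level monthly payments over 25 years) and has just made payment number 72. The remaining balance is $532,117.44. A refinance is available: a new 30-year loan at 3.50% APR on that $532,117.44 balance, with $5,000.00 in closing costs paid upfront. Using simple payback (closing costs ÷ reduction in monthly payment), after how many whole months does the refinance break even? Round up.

Current payment = 627,000 × 4.375%/12 / (1 − (1+0.0036458)^−300) = $3,440.73.
Refinanced payment = 532,117.44 × 0.0029167 / (1 − (1+0.0029167)^−360) = $2,389.45.
Monthly savings = $3,440.73 − $2,389.45 = $1,051.28.
Break-even = $5,000.00 / $1,051.28 = 4.76 → 5 months.

5 months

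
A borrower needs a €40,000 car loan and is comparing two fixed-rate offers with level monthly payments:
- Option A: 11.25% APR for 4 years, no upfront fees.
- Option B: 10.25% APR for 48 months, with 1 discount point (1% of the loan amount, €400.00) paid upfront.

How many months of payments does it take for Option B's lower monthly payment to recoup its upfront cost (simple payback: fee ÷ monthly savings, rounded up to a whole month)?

21 months

Option A: at 11.25% the monthly rate is 0.0093750, so the payment is 40,000 × 0.0093750 / (1 − 1.0093750^−48) = €1,038.68.
Option B: monthly rate = 10.25%/12 = 0.0085417; payment = 40,000 × 0.0085417 / (1 − (1+0.0085417)^−48) = €1,019.31.
Monthly savings = €1,038.68 − €1,019.31 = €19.37.
Break-even = €400.00 / €19.37 = 20.65 → 21 months.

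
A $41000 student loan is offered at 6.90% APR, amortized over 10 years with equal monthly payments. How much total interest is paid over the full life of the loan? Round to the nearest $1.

$15,872

At 6.90% the monthly rate is 0.0057500, so the payment is 41,000 × 0.0057500 / (1 − 1.0057500^−120) = $473.93.
Total paid = 120 × $473.93 = $56,871.60; interest = $56,871.60 − $41,000 = $15,871.60.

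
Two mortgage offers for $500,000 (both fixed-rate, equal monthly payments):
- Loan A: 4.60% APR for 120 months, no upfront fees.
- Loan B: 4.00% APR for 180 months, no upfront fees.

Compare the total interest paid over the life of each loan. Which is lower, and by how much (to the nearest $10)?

Loan A: monthly rate = 4.6%/12 = 0.0038333; payment = 500,000 × 0.0038333 / (1 − (1+0.0038333)^−120) = $5,206.06.
Total interest on Loan A = 120 × $5,206.06 − $500,000 = $124,727.20.
Loan B: at 4.00% the monthly rate is 0.0033333, so the payment is 500,000 × 0.0033333 / (1 − 1.0033333^−180) = $3,698.44.
Total interest on Loan B = 180 × $3,698.44 − $500,000 = $165,719.20.
Loan A is lower by $40,992.00.

Loan A by $40,990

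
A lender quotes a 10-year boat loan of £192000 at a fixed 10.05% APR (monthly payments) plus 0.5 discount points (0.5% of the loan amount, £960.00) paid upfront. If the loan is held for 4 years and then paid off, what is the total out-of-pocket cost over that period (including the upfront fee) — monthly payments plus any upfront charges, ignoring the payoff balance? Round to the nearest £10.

£123,010

At 10.05% the monthly rate is 0.0083750, so the payment is 192,000 × 0.0083750 / (1 − 1.0083750^−120) = £2,542.61.
Total outlay = 48 × £2,542.61 + £960.00 = £123,005.28.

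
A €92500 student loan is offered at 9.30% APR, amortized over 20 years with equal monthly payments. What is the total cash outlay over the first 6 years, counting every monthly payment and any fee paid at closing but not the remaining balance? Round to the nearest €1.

€61,213

At 9.30% the monthly rate is 0.0077500, so the payment is 92,500 × 0.0077500 / (1 − 1.0077500^−240) = €850.18.
Total outlay = 72 × €850.18 = €61,212.96.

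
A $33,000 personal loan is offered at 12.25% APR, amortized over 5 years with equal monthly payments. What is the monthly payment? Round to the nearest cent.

$738.24

At 12.25% the monthly rate is 0.0102083, so the payment is 33,000 × 0.0102083 / (1 − 1.0102083^−60) = $738.24.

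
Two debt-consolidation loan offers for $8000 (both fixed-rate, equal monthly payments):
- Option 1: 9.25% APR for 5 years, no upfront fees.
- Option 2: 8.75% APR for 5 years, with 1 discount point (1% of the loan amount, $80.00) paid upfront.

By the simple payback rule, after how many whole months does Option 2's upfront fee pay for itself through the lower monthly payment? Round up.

Option 1: at 9.25% the monthly rate is 0.0077083, so the payment is 8,000 × 0.0077083 / (1 − 1.0077083^−60) = $167.04.
Option 2: monthly rate = 8.75%/12 = 0.0072917; payment = 8,000 × 0.0072917 / (1 − (1+0.0072917)^−60) = $165.10.
Monthly savings = $167.04 − $165.10 = $1.94.
Break-even = $80.00 / $1.94 = 41.24 → 42 months.

42 months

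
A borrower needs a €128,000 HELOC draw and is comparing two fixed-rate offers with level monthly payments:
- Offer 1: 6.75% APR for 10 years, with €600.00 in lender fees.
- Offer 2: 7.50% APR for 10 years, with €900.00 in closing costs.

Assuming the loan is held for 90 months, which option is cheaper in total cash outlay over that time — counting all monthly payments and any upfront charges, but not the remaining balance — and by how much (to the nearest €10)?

Offer 1 by €4,770

Offer 1: monthly rate = 6.75%/12 = 0.0056250; payment = 128,000 × 0.0056250 / (1 − (1+0.0056250)^−120) = €1,469.75.
Offer 2: monthly rate = 7.5%/12 = 0.0062500; payment = 128,000 × 0.0062500 / (1 − (1+0.0062500)^−120) = €1,519.38.
Over 90 months: Offer 1 costs 90 × €1,469.75 + €600.00 = €132,877.50; Offer 2 costs 90 × €1,519.38 + €900.00 = €137,644.20.
Offer 1 is cheaper by €137,644.20 − €132,877.50 = €4,766.70.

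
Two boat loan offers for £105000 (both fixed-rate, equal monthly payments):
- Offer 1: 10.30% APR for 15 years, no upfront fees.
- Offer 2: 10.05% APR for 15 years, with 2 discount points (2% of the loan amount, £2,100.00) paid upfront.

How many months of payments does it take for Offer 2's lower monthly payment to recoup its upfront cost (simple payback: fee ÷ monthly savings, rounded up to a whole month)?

131 months

Offer 1: monthly rate = 10.3%/12 = 0.0085833; payment = 105,000 × 0.0085833 / (1 − (1+0.0085833)^−180) = £1,147.68.
Offer 2: monthly rate = 10.05%/12 = 0.0083750; payment = 105,000 × 0.0083750 / (1 − (1+0.0083750)^−180) = £1,131.55.
Monthly savings = £1,147.68 − £1,131.55 = £16.13.
Break-even = £2,100.00 / £16.13 = 130.19 → 131 months.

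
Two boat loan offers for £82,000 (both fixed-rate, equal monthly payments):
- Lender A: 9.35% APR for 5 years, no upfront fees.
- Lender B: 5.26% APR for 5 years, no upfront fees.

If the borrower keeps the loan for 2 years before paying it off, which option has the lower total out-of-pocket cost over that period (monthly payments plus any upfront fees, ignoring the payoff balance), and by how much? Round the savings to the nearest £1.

Lender A: at 9.35% the monthly rate is 0.0077917, so the payment is 82,000 × 0.0077917 / (1 − 1.0077917^−60) = £1,716.15.
Lender B: monthly rate = 5.26%/12 = 0.0043833; payment = 82,000 × 0.0043833 / (1 − (1+0.0043833)^−60) = £1,557.23.
Over 24 months: Lender A costs 24 × £1,716.15 = £41,187.60; Lender B costs 24 × £1,557.23 = £37,373.52.
Lender B is cheaper by £41,187.60 − £37,373.52 = £3,814.08.

Lender B by £3,814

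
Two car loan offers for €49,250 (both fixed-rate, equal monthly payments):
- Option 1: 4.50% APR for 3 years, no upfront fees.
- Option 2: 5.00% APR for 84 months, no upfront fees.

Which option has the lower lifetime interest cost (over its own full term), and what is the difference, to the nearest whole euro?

Option 1: monthly rate = 4.5%/12 = 0.0037500; payment = 49,250 × 0.0037500 / (1 − (1+0.0037500)^−36) = €1,465.04.
Total interest on Option 1 = 36 × €1,465.04 − €49,250 = €3,491.44.
Option 2: at 5.00% the monthly rate is 0.0041667, so the payment is 49,250 × 0.0041667 / (1 − 1.0041667^−84) = €696.10.
Total interest on Option 2 = 84 × €696.10 − €49,250 = €9,222.40.
Option 1 is lower by €5,730.96.

Option 1 by €5,731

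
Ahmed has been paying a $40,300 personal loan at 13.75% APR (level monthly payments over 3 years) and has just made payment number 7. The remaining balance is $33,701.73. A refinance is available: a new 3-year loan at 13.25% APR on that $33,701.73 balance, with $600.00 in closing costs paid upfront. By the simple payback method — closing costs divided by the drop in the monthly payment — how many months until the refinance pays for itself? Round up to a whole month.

3 months

Current payment = 40,300 × 13.75%/12 / (1 − (1+0.0114583)^−36) = $1,372.47.
Refinanced payment = 33,701.73 × 0.0110417 / (1 − (1+0.0110417)^−36) = $1,139.61.
Monthly savings = $1,372.47 − $1,139.61 = $232.86.
Break-even = $600.00 / $232.86 = 2.58 → 3 months.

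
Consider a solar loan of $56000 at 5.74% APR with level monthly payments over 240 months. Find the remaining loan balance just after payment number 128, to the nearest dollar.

$34,002

With monthly rate i = 5.74%/12 = 0.0047833, the balance after k of n payments is P · [(1+i)^n − (1+i)^k] / [(1+i)^n − 1].
(1+0.0047833)^240 = 3.14326821 and (1+0.0047833)^128 = 1.84191719, so the balance is 56,000 × (3.14326821 − 1.84191719) / (3.14326821 − 1) = $34,002.12.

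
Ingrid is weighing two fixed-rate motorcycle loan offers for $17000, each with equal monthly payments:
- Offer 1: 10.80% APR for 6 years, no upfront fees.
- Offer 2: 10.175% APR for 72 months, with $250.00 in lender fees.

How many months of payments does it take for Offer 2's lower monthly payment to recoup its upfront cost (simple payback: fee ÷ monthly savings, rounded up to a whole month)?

47 months

Offer 1: at 10.80% the monthly rate is 0.0090000, so the payment is 17,000 × 0.0090000 / (1 − 1.0090000^−72) = $321.84.
Offer 2: at 10.175% the monthly rate is 0.0084792, so the payment is 17,000 × 0.0084792 / (1 − 1.0084792^−72) = $316.44.
Monthly savings = $321.84 − $316.44 = $5.40.
Break-even = $250.00 / $5.40 = 46.30 → 47 months.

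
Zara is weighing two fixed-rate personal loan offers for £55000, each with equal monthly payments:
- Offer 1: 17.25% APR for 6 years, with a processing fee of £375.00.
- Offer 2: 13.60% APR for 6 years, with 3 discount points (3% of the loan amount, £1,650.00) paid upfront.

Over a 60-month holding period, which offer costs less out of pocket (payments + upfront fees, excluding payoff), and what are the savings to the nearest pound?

Offer 2 by £5,304

Offer 1: at 17.25% the monthly rate is 0.0143750, so the payment is 55,000 × 0.0143750 / (1 − 1.0143750^−72) = £1,231.22.
Offer 2: monthly rate = 13.6%/12 = 0.0113333; payment = 55,000 × 0.0113333 / (1 − (1+0.0113333)^−72) = £1,121.57.
Over 60 months: Offer 1 costs 60 × £1,231.22 + £375.00 = £74,248.20; Offer 2 costs 60 × £1,121.57 + £1,650.00 = £68,944.20.
Offer 2 is cheaper by £74,248.20 − £68,944.20 = £5,304.00.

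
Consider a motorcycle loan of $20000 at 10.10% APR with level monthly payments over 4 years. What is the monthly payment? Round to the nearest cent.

Monthly rate = 10.1%/12 = 0.0084167; payment = 20,000 × 0.0084167 / (1 − (1+0.0084167)^−48) = $508.21.

$508.21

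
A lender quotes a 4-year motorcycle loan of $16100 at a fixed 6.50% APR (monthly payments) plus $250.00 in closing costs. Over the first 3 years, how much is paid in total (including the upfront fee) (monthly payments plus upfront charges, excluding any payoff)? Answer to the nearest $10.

$14,000

At 6.50% the monthly rate is 0.0054167, so the payment is 16,100 × 0.0054167 / (1 − 1.0054167^−48) = $381.81.
Total outlay = 36 × $381.81 + $250.00 = $13,995.16.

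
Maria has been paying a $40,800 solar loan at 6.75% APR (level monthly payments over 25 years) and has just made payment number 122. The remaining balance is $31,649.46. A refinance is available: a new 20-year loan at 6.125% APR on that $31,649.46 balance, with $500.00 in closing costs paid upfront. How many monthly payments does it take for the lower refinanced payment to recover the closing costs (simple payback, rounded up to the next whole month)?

Current payment = 40,800 × 6.75%/12 / (1 − (1+0.0056250)^−300) = $281.89.
Refinanced payment = 31,649.46 × 0.0051042 / (1 − (1+0.0051042)^−240) = $229.03.
Monthly savings = $281.89 − $229.03 = $52.86.
Break-even = $500.00 / $52.86 = 9.46 → 10 months.

10 months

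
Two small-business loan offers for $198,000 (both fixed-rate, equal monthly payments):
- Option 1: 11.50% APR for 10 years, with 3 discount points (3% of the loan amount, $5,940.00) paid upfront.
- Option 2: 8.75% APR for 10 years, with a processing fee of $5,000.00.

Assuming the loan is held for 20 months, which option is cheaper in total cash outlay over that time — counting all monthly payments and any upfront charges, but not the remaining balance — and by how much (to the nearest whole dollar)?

Option 1: monthly rate = 11.5%/12 = 0.0095833; payment = 198,000 × 0.0095833 / (1 − (1+0.0095833)^−120) = $2,783.79.
Option 2: at 8.75% the monthly rate is 0.0072917, so the payment is 198,000 × 0.0072917 / (1 − 1.0072917^−120) = $2,481.47.
Over 20 months: Option 1 costs 20 × $2,783.79 + $5,940.00 = $61,615.80; Option 2 costs 20 × $2,481.47 + $5,000.00 = $54,629.40.
Option 2 is cheaper by $61,615.80 − $54,629.40 = $6,986.40.

Option 2 by $6,986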